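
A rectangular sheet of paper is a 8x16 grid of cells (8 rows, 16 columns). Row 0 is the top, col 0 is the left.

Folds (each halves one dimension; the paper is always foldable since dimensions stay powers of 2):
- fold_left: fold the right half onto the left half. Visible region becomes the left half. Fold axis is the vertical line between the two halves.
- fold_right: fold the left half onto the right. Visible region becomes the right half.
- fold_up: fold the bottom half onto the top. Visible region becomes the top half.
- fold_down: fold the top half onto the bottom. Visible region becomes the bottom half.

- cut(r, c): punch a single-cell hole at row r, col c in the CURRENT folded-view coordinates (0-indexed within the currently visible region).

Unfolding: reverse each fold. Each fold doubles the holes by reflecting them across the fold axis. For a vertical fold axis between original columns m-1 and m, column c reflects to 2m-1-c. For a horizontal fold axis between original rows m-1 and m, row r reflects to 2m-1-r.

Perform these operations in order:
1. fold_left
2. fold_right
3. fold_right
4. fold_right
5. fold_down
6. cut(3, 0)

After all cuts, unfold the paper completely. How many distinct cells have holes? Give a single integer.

Answer: 32

Derivation:
Op 1 fold_left: fold axis v@8; visible region now rows[0,8) x cols[0,8) = 8x8
Op 2 fold_right: fold axis v@4; visible region now rows[0,8) x cols[4,8) = 8x4
Op 3 fold_right: fold axis v@6; visible region now rows[0,8) x cols[6,8) = 8x2
Op 4 fold_right: fold axis v@7; visible region now rows[0,8) x cols[7,8) = 8x1
Op 5 fold_down: fold axis h@4; visible region now rows[4,8) x cols[7,8) = 4x1
Op 6 cut(3, 0): punch at orig (7,7); cuts so far [(7, 7)]; region rows[4,8) x cols[7,8) = 4x1
Unfold 1 (reflect across h@4): 2 holes -> [(0, 7), (7, 7)]
Unfold 2 (reflect across v@7): 4 holes -> [(0, 6), (0, 7), (7, 6), (7, 7)]
Unfold 3 (reflect across v@6): 8 holes -> [(0, 4), (0, 5), (0, 6), (0, 7), (7, 4), (7, 5), (7, 6), (7, 7)]
Unfold 4 (reflect across v@4): 16 holes -> [(0, 0), (0, 1), (0, 2), (0, 3), (0, 4), (0, 5), (0, 6), (0, 7), (7, 0), (7, 1), (7, 2), (7, 3), (7, 4), (7, 5), (7, 6), (7, 7)]
Unfold 5 (reflect across v@8): 32 holes -> [(0, 0), (0, 1), (0, 2), (0, 3), (0, 4), (0, 5), (0, 6), (0, 7), (0, 8), (0, 9), (0, 10), (0, 11), (0, 12), (0, 13), (0, 14), (0, 15), (7, 0), (7, 1), (7, 2), (7, 3), (7, 4), (7, 5), (7, 6), (7, 7), (7, 8), (7, 9), (7, 10), (7, 11), (7, 12), (7, 13), (7, 14), (7, 15)]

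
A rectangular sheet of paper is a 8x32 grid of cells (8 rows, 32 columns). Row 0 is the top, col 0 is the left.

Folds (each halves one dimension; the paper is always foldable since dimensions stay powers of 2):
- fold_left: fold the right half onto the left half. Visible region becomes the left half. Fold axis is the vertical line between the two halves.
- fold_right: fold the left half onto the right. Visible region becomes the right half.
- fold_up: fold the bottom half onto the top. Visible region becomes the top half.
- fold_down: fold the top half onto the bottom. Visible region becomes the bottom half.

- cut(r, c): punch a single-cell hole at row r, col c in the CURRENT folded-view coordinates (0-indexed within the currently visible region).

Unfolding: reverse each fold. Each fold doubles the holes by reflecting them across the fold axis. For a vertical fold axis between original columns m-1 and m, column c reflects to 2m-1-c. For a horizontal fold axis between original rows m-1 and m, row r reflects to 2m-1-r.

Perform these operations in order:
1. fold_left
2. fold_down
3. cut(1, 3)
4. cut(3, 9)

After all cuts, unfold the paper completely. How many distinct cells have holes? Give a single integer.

Answer: 8

Derivation:
Op 1 fold_left: fold axis v@16; visible region now rows[0,8) x cols[0,16) = 8x16
Op 2 fold_down: fold axis h@4; visible region now rows[4,8) x cols[0,16) = 4x16
Op 3 cut(1, 3): punch at orig (5,3); cuts so far [(5, 3)]; region rows[4,8) x cols[0,16) = 4x16
Op 4 cut(3, 9): punch at orig (7,9); cuts so far [(5, 3), (7, 9)]; region rows[4,8) x cols[0,16) = 4x16
Unfold 1 (reflect across h@4): 4 holes -> [(0, 9), (2, 3), (5, 3), (7, 9)]
Unfold 2 (reflect across v@16): 8 holes -> [(0, 9), (0, 22), (2, 3), (2, 28), (5, 3), (5, 28), (7, 9), (7, 22)]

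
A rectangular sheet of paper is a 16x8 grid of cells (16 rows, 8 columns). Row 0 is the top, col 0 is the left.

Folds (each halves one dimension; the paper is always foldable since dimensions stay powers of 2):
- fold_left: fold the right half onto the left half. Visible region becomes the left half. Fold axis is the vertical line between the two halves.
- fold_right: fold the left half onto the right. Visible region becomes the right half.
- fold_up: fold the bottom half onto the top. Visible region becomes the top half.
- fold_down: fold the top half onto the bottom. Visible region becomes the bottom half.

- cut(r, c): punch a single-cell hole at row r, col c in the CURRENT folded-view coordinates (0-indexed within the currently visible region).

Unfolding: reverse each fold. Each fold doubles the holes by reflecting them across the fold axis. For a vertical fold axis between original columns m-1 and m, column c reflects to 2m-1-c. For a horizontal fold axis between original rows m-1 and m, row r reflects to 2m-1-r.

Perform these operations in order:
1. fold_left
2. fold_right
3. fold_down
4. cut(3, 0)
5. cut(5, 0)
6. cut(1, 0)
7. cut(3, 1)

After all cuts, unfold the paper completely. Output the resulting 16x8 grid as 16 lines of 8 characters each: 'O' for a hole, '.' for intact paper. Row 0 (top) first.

Op 1 fold_left: fold axis v@4; visible region now rows[0,16) x cols[0,4) = 16x4
Op 2 fold_right: fold axis v@2; visible region now rows[0,16) x cols[2,4) = 16x2
Op 3 fold_down: fold axis h@8; visible region now rows[8,16) x cols[2,4) = 8x2
Op 4 cut(3, 0): punch at orig (11,2); cuts so far [(11, 2)]; region rows[8,16) x cols[2,4) = 8x2
Op 5 cut(5, 0): punch at orig (13,2); cuts so far [(11, 2), (13, 2)]; region rows[8,16) x cols[2,4) = 8x2
Op 6 cut(1, 0): punch at orig (9,2); cuts so far [(9, 2), (11, 2), (13, 2)]; region rows[8,16) x cols[2,4) = 8x2
Op 7 cut(3, 1): punch at orig (11,3); cuts so far [(9, 2), (11, 2), (11, 3), (13, 2)]; region rows[8,16) x cols[2,4) = 8x2
Unfold 1 (reflect across h@8): 8 holes -> [(2, 2), (4, 2), (4, 3), (6, 2), (9, 2), (11, 2), (11, 3), (13, 2)]
Unfold 2 (reflect across v@2): 16 holes -> [(2, 1), (2, 2), (4, 0), (4, 1), (4, 2), (4, 3), (6, 1), (6, 2), (9, 1), (9, 2), (11, 0), (11, 1), (11, 2), (11, 3), (13, 1), (13, 2)]
Unfold 3 (reflect across v@4): 32 holes -> [(2, 1), (2, 2), (2, 5), (2, 6), (4, 0), (4, 1), (4, 2), (4, 3), (4, 4), (4, 5), (4, 6), (4, 7), (6, 1), (6, 2), (6, 5), (6, 6), (9, 1), (9, 2), (9, 5), (9, 6), (11, 0), (11, 1), (11, 2), (11, 3), (11, 4), (11, 5), (11, 6), (11, 7), (13, 1), (13, 2), (13, 5), (13, 6)]

Answer: ........
........
.OO..OO.
........
OOOOOOOO
........
.OO..OO.
........
........
.OO..OO.
........
OOOOOOOO
........
.OO..OO.
........
........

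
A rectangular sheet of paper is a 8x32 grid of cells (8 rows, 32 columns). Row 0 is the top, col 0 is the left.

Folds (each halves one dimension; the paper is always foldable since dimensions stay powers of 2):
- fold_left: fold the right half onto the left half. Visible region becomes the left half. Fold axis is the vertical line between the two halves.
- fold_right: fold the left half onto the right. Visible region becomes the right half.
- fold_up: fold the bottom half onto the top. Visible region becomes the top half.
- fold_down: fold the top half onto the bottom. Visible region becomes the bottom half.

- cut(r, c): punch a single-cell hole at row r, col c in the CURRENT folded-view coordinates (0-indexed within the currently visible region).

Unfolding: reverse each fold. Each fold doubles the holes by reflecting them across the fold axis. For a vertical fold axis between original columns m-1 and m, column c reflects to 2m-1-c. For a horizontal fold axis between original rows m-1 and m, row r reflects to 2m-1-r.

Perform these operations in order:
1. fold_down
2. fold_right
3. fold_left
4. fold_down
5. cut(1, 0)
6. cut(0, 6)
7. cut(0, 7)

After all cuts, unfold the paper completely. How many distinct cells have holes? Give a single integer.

Answer: 48

Derivation:
Op 1 fold_down: fold axis h@4; visible region now rows[4,8) x cols[0,32) = 4x32
Op 2 fold_right: fold axis v@16; visible region now rows[4,8) x cols[16,32) = 4x16
Op 3 fold_left: fold axis v@24; visible region now rows[4,8) x cols[16,24) = 4x8
Op 4 fold_down: fold axis h@6; visible region now rows[6,8) x cols[16,24) = 2x8
Op 5 cut(1, 0): punch at orig (7,16); cuts so far [(7, 16)]; region rows[6,8) x cols[16,24) = 2x8
Op 6 cut(0, 6): punch at orig (6,22); cuts so far [(6, 22), (7, 16)]; region rows[6,8) x cols[16,24) = 2x8
Op 7 cut(0, 7): punch at orig (6,23); cuts so far [(6, 22), (6, 23), (7, 16)]; region rows[6,8) x cols[16,24) = 2x8
Unfold 1 (reflect across h@6): 6 holes -> [(4, 16), (5, 22), (5, 23), (6, 22), (6, 23), (7, 16)]
Unfold 2 (reflect across v@24): 12 holes -> [(4, 16), (4, 31), (5, 22), (5, 23), (5, 24), (5, 25), (6, 22), (6, 23), (6, 24), (6, 25), (7, 16), (7, 31)]
Unfold 3 (reflect across v@16): 24 holes -> [(4, 0), (4, 15), (4, 16), (4, 31), (5, 6), (5, 7), (5, 8), (5, 9), (5, 22), (5, 23), (5, 24), (5, 25), (6, 6), (6, 7), (6, 8), (6, 9), (6, 22), (6, 23), (6, 24), (6, 25), (7, 0), (7, 15), (7, 16), (7, 31)]
Unfold 4 (reflect across h@4): 48 holes -> [(0, 0), (0, 15), (0, 16), (0, 31), (1, 6), (1, 7), (1, 8), (1, 9), (1, 22), (1, 23), (1, 24), (1, 25), (2, 6), (2, 7), (2, 8), (2, 9), (2, 22), (2, 23), (2, 24), (2, 25), (3, 0), (3, 15), (3, 16), (3, 31), (4, 0), (4, 15), (4, 16), (4, 31), (5, 6), (5, 7), (5, 8), (5, 9), (5, 22), (5, 23), (5, 24), (5, 25), (6, 6), (6, 7), (6, 8), (6, 9), (6, 22), (6, 23), (6, 24), (6, 25), (7, 0), (7, 15), (7, 16), (7, 31)]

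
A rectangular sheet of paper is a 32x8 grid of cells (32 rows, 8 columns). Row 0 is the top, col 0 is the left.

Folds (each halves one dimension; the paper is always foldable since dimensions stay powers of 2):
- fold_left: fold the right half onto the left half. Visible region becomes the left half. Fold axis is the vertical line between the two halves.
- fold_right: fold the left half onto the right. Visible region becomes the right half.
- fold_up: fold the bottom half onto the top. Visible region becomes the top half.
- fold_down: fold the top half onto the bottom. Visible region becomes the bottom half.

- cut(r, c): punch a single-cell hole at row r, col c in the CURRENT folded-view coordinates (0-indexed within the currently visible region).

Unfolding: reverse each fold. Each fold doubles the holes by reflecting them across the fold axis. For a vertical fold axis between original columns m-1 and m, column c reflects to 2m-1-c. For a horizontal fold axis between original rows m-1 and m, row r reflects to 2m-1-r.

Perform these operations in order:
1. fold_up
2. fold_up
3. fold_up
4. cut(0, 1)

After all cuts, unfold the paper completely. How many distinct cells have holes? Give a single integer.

Answer: 8

Derivation:
Op 1 fold_up: fold axis h@16; visible region now rows[0,16) x cols[0,8) = 16x8
Op 2 fold_up: fold axis h@8; visible region now rows[0,8) x cols[0,8) = 8x8
Op 3 fold_up: fold axis h@4; visible region now rows[0,4) x cols[0,8) = 4x8
Op 4 cut(0, 1): punch at orig (0,1); cuts so far [(0, 1)]; region rows[0,4) x cols[0,8) = 4x8
Unfold 1 (reflect across h@4): 2 holes -> [(0, 1), (7, 1)]
Unfold 2 (reflect across h@8): 4 holes -> [(0, 1), (7, 1), (8, 1), (15, 1)]
Unfold 3 (reflect across h@16): 8 holes -> [(0, 1), (7, 1), (8, 1), (15, 1), (16, 1), (23, 1), (24, 1), (31, 1)]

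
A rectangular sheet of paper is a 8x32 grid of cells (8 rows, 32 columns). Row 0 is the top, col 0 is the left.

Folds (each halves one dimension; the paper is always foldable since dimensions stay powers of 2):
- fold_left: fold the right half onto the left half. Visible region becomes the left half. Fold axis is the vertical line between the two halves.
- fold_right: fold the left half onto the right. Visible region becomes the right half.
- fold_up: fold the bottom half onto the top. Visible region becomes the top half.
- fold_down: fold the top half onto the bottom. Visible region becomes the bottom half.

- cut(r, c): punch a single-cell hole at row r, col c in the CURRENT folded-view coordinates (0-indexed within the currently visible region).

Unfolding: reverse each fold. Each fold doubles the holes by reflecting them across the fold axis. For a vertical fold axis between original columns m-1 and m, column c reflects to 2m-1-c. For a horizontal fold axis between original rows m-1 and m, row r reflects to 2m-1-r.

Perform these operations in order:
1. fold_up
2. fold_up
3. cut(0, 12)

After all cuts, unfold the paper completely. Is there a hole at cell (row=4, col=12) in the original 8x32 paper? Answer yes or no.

Op 1 fold_up: fold axis h@4; visible region now rows[0,4) x cols[0,32) = 4x32
Op 2 fold_up: fold axis h@2; visible region now rows[0,2) x cols[0,32) = 2x32
Op 3 cut(0, 12): punch at orig (0,12); cuts so far [(0, 12)]; region rows[0,2) x cols[0,32) = 2x32
Unfold 1 (reflect across h@2): 2 holes -> [(0, 12), (3, 12)]
Unfold 2 (reflect across h@4): 4 holes -> [(0, 12), (3, 12), (4, 12), (7, 12)]
Holes: [(0, 12), (3, 12), (4, 12), (7, 12)]

Answer: yes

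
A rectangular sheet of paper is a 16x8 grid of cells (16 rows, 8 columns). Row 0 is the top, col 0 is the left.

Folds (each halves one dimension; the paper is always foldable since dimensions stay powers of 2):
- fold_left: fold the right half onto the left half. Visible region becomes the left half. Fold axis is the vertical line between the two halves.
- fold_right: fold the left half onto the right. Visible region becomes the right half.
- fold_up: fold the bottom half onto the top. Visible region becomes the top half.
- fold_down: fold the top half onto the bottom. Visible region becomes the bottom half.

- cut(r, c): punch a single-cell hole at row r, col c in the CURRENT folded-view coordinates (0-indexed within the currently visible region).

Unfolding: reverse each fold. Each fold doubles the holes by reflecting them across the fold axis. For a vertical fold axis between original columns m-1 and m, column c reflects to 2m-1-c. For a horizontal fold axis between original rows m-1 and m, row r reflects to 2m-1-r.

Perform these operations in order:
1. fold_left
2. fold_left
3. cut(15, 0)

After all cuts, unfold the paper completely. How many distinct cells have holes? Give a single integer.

Answer: 4

Derivation:
Op 1 fold_left: fold axis v@4; visible region now rows[0,16) x cols[0,4) = 16x4
Op 2 fold_left: fold axis v@2; visible region now rows[0,16) x cols[0,2) = 16x2
Op 3 cut(15, 0): punch at orig (15,0); cuts so far [(15, 0)]; region rows[0,16) x cols[0,2) = 16x2
Unfold 1 (reflect across v@2): 2 holes -> [(15, 0), (15, 3)]
Unfold 2 (reflect across v@4): 4 holes -> [(15, 0), (15, 3), (15, 4), (15, 7)]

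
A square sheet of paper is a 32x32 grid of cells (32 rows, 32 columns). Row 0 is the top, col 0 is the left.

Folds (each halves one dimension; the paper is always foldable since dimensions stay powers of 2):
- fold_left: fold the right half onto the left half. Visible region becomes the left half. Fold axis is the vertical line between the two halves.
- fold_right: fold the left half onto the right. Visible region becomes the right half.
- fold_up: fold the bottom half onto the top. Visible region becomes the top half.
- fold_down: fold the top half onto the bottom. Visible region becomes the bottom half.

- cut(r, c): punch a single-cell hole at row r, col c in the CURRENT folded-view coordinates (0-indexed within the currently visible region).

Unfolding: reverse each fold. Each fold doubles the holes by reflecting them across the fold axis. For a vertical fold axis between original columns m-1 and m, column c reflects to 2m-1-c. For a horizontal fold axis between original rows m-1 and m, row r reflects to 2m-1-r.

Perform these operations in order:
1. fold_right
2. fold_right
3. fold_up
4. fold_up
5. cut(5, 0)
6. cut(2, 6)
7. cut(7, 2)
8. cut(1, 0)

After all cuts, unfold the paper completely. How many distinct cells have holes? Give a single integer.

Op 1 fold_right: fold axis v@16; visible region now rows[0,32) x cols[16,32) = 32x16
Op 2 fold_right: fold axis v@24; visible region now rows[0,32) x cols[24,32) = 32x8
Op 3 fold_up: fold axis h@16; visible region now rows[0,16) x cols[24,32) = 16x8
Op 4 fold_up: fold axis h@8; visible region now rows[0,8) x cols[24,32) = 8x8
Op 5 cut(5, 0): punch at orig (5,24); cuts so far [(5, 24)]; region rows[0,8) x cols[24,32) = 8x8
Op 6 cut(2, 6): punch at orig (2,30); cuts so far [(2, 30), (5, 24)]; region rows[0,8) x cols[24,32) = 8x8
Op 7 cut(7, 2): punch at orig (7,26); cuts so far [(2, 30), (5, 24), (7, 26)]; region rows[0,8) x cols[24,32) = 8x8
Op 8 cut(1, 0): punch at orig (1,24); cuts so far [(1, 24), (2, 30), (5, 24), (7, 26)]; region rows[0,8) x cols[24,32) = 8x8
Unfold 1 (reflect across h@8): 8 holes -> [(1, 24), (2, 30), (5, 24), (7, 26), (8, 26), (10, 24), (13, 30), (14, 24)]
Unfold 2 (reflect across h@16): 16 holes -> [(1, 24), (2, 30), (5, 24), (7, 26), (8, 26), (10, 24), (13, 30), (14, 24), (17, 24), (18, 30), (21, 24), (23, 26), (24, 26), (26, 24), (29, 30), (30, 24)]
Unfold 3 (reflect across v@24): 32 holes -> [(1, 23), (1, 24), (2, 17), (2, 30), (5, 23), (5, 24), (7, 21), (7, 26), (8, 21), (8, 26), (10, 23), (10, 24), (13, 17), (13, 30), (14, 23), (14, 24), (17, 23), (17, 24), (18, 17), (18, 30), (21, 23), (21, 24), (23, 21), (23, 26), (24, 21), (24, 26), (26, 23), (26, 24), (29, 17), (29, 30), (30, 23), (30, 24)]
Unfold 4 (reflect across v@16): 64 holes -> [(1, 7), (1, 8), (1, 23), (1, 24), (2, 1), (2, 14), (2, 17), (2, 30), (5, 7), (5, 8), (5, 23), (5, 24), (7, 5), (7, 10), (7, 21), (7, 26), (8, 5), (8, 10), (8, 21), (8, 26), (10, 7), (10, 8), (10, 23), (10, 24), (13, 1), (13, 14), (13, 17), (13, 30), (14, 7), (14, 8), (14, 23), (14, 24), (17, 7), (17, 8), (17, 23), (17, 24), (18, 1), (18, 14), (18, 17), (18, 30), (21, 7), (21, 8), (21, 23), (21, 24), (23, 5), (23, 10), (23, 21), (23, 26), (24, 5), (24, 10), (24, 21), (24, 26), (26, 7), (26, 8), (26, 23), (26, 24), (29, 1), (29, 14), (29, 17), (29, 30), (30, 7), (30, 8), (30, 23), (30, 24)]

Answer: 64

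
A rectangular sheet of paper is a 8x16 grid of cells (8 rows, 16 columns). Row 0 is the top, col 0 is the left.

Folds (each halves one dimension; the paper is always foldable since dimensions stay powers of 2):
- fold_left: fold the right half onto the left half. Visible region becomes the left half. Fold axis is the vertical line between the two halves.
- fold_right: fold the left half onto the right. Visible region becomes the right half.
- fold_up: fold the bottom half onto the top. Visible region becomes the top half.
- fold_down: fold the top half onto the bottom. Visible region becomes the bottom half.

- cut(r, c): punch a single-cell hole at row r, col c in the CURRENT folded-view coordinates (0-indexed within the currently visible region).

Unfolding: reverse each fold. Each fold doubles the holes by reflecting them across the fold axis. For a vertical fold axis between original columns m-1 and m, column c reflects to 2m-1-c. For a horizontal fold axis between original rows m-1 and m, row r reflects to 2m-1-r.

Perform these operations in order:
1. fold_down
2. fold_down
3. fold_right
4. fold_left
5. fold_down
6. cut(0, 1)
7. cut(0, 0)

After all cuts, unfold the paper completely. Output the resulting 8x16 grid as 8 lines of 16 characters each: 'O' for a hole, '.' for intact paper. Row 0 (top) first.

Op 1 fold_down: fold axis h@4; visible region now rows[4,8) x cols[0,16) = 4x16
Op 2 fold_down: fold axis h@6; visible region now rows[6,8) x cols[0,16) = 2x16
Op 3 fold_right: fold axis v@8; visible region now rows[6,8) x cols[8,16) = 2x8
Op 4 fold_left: fold axis v@12; visible region now rows[6,8) x cols[8,12) = 2x4
Op 5 fold_down: fold axis h@7; visible region now rows[7,8) x cols[8,12) = 1x4
Op 6 cut(0, 1): punch at orig (7,9); cuts so far [(7, 9)]; region rows[7,8) x cols[8,12) = 1x4
Op 7 cut(0, 0): punch at orig (7,8); cuts so far [(7, 8), (7, 9)]; region rows[7,8) x cols[8,12) = 1x4
Unfold 1 (reflect across h@7): 4 holes -> [(6, 8), (6, 9), (7, 8), (7, 9)]
Unfold 2 (reflect across v@12): 8 holes -> [(6, 8), (6, 9), (6, 14), (6, 15), (7, 8), (7, 9), (7, 14), (7, 15)]
Unfold 3 (reflect across v@8): 16 holes -> [(6, 0), (6, 1), (6, 6), (6, 7), (6, 8), (6, 9), (6, 14), (6, 15), (7, 0), (7, 1), (7, 6), (7, 7), (7, 8), (7, 9), (7, 14), (7, 15)]
Unfold 4 (reflect across h@6): 32 holes -> [(4, 0), (4, 1), (4, 6), (4, 7), (4, 8), (4, 9), (4, 14), (4, 15), (5, 0), (5, 1), (5, 6), (5, 7), (5, 8), (5, 9), (5, 14), (5, 15), (6, 0), (6, 1), (6, 6), (6, 7), (6, 8), (6, 9), (6, 14), (6, 15), (7, 0), (7, 1), (7, 6), (7, 7), (7, 8), (7, 9), (7, 14), (7, 15)]
Unfold 5 (reflect across h@4): 64 holes -> [(0, 0), (0, 1), (0, 6), (0, 7), (0, 8), (0, 9), (0, 14), (0, 15), (1, 0), (1, 1), (1, 6), (1, 7), (1, 8), (1, 9), (1, 14), (1, 15), (2, 0), (2, 1), (2, 6), (2, 7), (2, 8), (2, 9), (2, 14), (2, 15), (3, 0), (3, 1), (3, 6), (3, 7), (3, 8), (3, 9), (3, 14), (3, 15), (4, 0), (4, 1), (4, 6), (4, 7), (4, 8), (4, 9), (4, 14), (4, 15), (5, 0), (5, 1), (5, 6), (5, 7), (5, 8), (5, 9), (5, 14), (5, 15), (6, 0), (6, 1), (6, 6), (6, 7), (6, 8), (6, 9), (6, 14), (6, 15), (7, 0), (7, 1), (7, 6), (7, 7), (7, 8), (7, 9), (7, 14), (7, 15)]

Answer: OO....OOOO....OO
OO....OOOO....OO
OO....OOOO....OO
OO....OOOO....OO
OO....OOOO....OO
OO....OOOO....OO
OO....OOOO....OO
OO....OOOO....OO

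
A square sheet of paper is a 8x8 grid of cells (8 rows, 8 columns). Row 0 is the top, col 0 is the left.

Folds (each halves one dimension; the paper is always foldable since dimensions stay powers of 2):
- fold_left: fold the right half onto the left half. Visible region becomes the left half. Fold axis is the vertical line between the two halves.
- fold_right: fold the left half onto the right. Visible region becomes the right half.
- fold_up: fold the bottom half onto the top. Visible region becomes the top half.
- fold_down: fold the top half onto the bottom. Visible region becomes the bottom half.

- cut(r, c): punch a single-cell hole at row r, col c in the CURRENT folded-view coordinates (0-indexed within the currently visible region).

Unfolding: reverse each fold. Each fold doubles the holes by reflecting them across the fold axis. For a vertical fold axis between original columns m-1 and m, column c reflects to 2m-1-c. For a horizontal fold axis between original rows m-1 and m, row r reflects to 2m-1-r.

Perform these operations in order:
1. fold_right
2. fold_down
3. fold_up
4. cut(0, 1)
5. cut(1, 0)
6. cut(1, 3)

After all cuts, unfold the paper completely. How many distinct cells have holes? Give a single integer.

Op 1 fold_right: fold axis v@4; visible region now rows[0,8) x cols[4,8) = 8x4
Op 2 fold_down: fold axis h@4; visible region now rows[4,8) x cols[4,8) = 4x4
Op 3 fold_up: fold axis h@6; visible region now rows[4,6) x cols[4,8) = 2x4
Op 4 cut(0, 1): punch at orig (4,5); cuts so far [(4, 5)]; region rows[4,6) x cols[4,8) = 2x4
Op 5 cut(1, 0): punch at orig (5,4); cuts so far [(4, 5), (5, 4)]; region rows[4,6) x cols[4,8) = 2x4
Op 6 cut(1, 3): punch at orig (5,7); cuts so far [(4, 5), (5, 4), (5, 7)]; region rows[4,6) x cols[4,8) = 2x4
Unfold 1 (reflect across h@6): 6 holes -> [(4, 5), (5, 4), (5, 7), (6, 4), (6, 7), (7, 5)]
Unfold 2 (reflect across h@4): 12 holes -> [(0, 5), (1, 4), (1, 7), (2, 4), (2, 7), (3, 5), (4, 5), (5, 4), (5, 7), (6, 4), (6, 7), (7, 5)]
Unfold 3 (reflect across v@4): 24 holes -> [(0, 2), (0, 5), (1, 0), (1, 3), (1, 4), (1, 7), (2, 0), (2, 3), (2, 4), (2, 7), (3, 2), (3, 5), (4, 2), (4, 5), (5, 0), (5, 3), (5, 4), (5, 7), (6, 0), (6, 3), (6, 4), (6, 7), (7, 2), (7, 5)]

Answer: 24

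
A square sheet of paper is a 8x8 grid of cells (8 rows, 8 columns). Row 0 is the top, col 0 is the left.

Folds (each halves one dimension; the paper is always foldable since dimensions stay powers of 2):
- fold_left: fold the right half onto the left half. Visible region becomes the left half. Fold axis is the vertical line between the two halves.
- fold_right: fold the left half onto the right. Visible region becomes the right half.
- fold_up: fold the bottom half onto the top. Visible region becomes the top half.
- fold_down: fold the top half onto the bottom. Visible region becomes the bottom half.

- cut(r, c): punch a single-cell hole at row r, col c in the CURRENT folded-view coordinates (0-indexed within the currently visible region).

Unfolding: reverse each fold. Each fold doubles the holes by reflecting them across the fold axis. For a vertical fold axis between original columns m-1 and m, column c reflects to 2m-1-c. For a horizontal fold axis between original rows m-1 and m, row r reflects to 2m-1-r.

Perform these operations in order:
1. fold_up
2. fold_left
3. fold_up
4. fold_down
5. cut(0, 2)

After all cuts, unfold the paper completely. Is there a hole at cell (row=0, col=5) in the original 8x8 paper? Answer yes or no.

Answer: yes

Derivation:
Op 1 fold_up: fold axis h@4; visible region now rows[0,4) x cols[0,8) = 4x8
Op 2 fold_left: fold axis v@4; visible region now rows[0,4) x cols[0,4) = 4x4
Op 3 fold_up: fold axis h@2; visible region now rows[0,2) x cols[0,4) = 2x4
Op 4 fold_down: fold axis h@1; visible region now rows[1,2) x cols[0,4) = 1x4
Op 5 cut(0, 2): punch at orig (1,2); cuts so far [(1, 2)]; region rows[1,2) x cols[0,4) = 1x4
Unfold 1 (reflect across h@1): 2 holes -> [(0, 2), (1, 2)]
Unfold 2 (reflect across h@2): 4 holes -> [(0, 2), (1, 2), (2, 2), (3, 2)]
Unfold 3 (reflect across v@4): 8 holes -> [(0, 2), (0, 5), (1, 2), (1, 5), (2, 2), (2, 5), (3, 2), (3, 5)]
Unfold 4 (reflect across h@4): 16 holes -> [(0, 2), (0, 5), (1, 2), (1, 5), (2, 2), (2, 5), (3, 2), (3, 5), (4, 2), (4, 5), (5, 2), (5, 5), (6, 2), (6, 5), (7, 2), (7, 5)]
Holes: [(0, 2), (0, 5), (1, 2), (1, 5), (2, 2), (2, 5), (3, 2), (3, 5), (4, 2), (4, 5), (5, 2), (5, 5), (6, 2), (6, 5), (7, 2), (7, 5)]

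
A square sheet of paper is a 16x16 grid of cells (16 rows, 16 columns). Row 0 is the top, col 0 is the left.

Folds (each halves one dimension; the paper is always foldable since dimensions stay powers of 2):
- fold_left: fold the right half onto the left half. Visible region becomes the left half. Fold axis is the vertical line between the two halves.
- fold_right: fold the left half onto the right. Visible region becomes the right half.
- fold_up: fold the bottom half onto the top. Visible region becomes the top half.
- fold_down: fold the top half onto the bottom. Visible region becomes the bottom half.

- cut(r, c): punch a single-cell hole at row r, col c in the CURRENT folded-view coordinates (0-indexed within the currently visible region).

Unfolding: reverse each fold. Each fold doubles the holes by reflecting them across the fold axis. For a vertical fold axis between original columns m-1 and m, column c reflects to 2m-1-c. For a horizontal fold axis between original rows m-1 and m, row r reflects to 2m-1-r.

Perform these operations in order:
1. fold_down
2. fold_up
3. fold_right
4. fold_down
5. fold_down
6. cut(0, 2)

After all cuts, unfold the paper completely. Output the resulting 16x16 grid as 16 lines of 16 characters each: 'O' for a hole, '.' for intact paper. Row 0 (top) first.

Answer: .....O....O.....
.....O....O.....
.....O....O.....
.....O....O.....
.....O....O.....
.....O....O.....
.....O....O.....
.....O....O.....
.....O....O.....
.....O....O.....
.....O....O.....
.....O....O.....
.....O....O.....
.....O....O.....
.....O....O.....
.....O....O.....

Derivation:
Op 1 fold_down: fold axis h@8; visible region now rows[8,16) x cols[0,16) = 8x16
Op 2 fold_up: fold axis h@12; visible region now rows[8,12) x cols[0,16) = 4x16
Op 3 fold_right: fold axis v@8; visible region now rows[8,12) x cols[8,16) = 4x8
Op 4 fold_down: fold axis h@10; visible region now rows[10,12) x cols[8,16) = 2x8
Op 5 fold_down: fold axis h@11; visible region now rows[11,12) x cols[8,16) = 1x8
Op 6 cut(0, 2): punch at orig (11,10); cuts so far [(11, 10)]; region rows[11,12) x cols[8,16) = 1x8
Unfold 1 (reflect across h@11): 2 holes -> [(10, 10), (11, 10)]
Unfold 2 (reflect across h@10): 4 holes -> [(8, 10), (9, 10), (10, 10), (11, 10)]
Unfold 3 (reflect across v@8): 8 holes -> [(8, 5), (8, 10), (9, 5), (9, 10), (10, 5), (10, 10), (11, 5), (11, 10)]
Unfold 4 (reflect across h@12): 16 holes -> [(8, 5), (8, 10), (9, 5), (9, 10), (10, 5), (10, 10), (11, 5), (11, 10), (12, 5), (12, 10), (13, 5), (13, 10), (14, 5), (14, 10), (15, 5), (15, 10)]
Unfold 5 (reflect across h@8): 32 holes -> [(0, 5), (0, 10), (1, 5), (1, 10), (2, 5), (2, 10), (3, 5), (3, 10), (4, 5), (4, 10), (5, 5), (5, 10), (6, 5), (6, 10), (7, 5), (7, 10), (8, 5), (8, 10), (9, 5), (9, 10), (10, 5), (10, 10), (11, 5), (11, 10), (12, 5), (12, 10), (13, 5), (13, 10), (14, 5), (14, 10), (15, 5), (15, 10)]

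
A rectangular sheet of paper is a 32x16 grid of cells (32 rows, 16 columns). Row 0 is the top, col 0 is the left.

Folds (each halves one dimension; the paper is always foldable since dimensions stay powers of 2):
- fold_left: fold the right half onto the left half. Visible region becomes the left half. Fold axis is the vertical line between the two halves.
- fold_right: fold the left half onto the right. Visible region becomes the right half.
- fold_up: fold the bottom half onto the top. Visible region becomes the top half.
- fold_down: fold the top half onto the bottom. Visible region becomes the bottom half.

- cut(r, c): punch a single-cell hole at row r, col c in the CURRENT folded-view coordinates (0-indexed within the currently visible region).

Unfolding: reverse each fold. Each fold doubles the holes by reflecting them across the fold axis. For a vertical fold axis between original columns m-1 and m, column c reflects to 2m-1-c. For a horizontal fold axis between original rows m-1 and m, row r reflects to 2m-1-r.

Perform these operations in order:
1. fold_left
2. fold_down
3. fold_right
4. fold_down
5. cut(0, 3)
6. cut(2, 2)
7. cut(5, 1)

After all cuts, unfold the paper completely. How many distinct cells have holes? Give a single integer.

Op 1 fold_left: fold axis v@8; visible region now rows[0,32) x cols[0,8) = 32x8
Op 2 fold_down: fold axis h@16; visible region now rows[16,32) x cols[0,8) = 16x8
Op 3 fold_right: fold axis v@4; visible region now rows[16,32) x cols[4,8) = 16x4
Op 4 fold_down: fold axis h@24; visible region now rows[24,32) x cols[4,8) = 8x4
Op 5 cut(0, 3): punch at orig (24,7); cuts so far [(24, 7)]; region rows[24,32) x cols[4,8) = 8x4
Op 6 cut(2, 2): punch at orig (26,6); cuts so far [(24, 7), (26, 6)]; region rows[24,32) x cols[4,8) = 8x4
Op 7 cut(5, 1): punch at orig (29,5); cuts so far [(24, 7), (26, 6), (29, 5)]; region rows[24,32) x cols[4,8) = 8x4
Unfold 1 (reflect across h@24): 6 holes -> [(18, 5), (21, 6), (23, 7), (24, 7), (26, 6), (29, 5)]
Unfold 2 (reflect across v@4): 12 holes -> [(18, 2), (18, 5), (21, 1), (21, 6), (23, 0), (23, 7), (24, 0), (24, 7), (26, 1), (26, 6), (29, 2), (29, 5)]
Unfold 3 (reflect across h@16): 24 holes -> [(2, 2), (2, 5), (5, 1), (5, 6), (7, 0), (7, 7), (8, 0), (8, 7), (10, 1), (10, 6), (13, 2), (13, 5), (18, 2), (18, 5), (21, 1), (21, 6), (23, 0), (23, 7), (24, 0), (24, 7), (26, 1), (26, 6), (29, 2), (29, 5)]
Unfold 4 (reflect across v@8): 48 holes -> [(2, 2), (2, 5), (2, 10), (2, 13), (5, 1), (5, 6), (5, 9), (5, 14), (7, 0), (7, 7), (7, 8), (7, 15), (8, 0), (8, 7), (8, 8), (8, 15), (10, 1), (10, 6), (10, 9), (10, 14), (13, 2), (13, 5), (13, 10), (13, 13), (18, 2), (18, 5), (18, 10), (18, 13), (21, 1), (21, 6), (21, 9), (21, 14), (23, 0), (23, 7), (23, 8), (23, 15), (24, 0), (24, 7), (24, 8), (24, 15), (26, 1), (26, 6), (26, 9), (26, 14), (29, 2), (29, 5), (29, 10), (29, 13)]

Answer: 48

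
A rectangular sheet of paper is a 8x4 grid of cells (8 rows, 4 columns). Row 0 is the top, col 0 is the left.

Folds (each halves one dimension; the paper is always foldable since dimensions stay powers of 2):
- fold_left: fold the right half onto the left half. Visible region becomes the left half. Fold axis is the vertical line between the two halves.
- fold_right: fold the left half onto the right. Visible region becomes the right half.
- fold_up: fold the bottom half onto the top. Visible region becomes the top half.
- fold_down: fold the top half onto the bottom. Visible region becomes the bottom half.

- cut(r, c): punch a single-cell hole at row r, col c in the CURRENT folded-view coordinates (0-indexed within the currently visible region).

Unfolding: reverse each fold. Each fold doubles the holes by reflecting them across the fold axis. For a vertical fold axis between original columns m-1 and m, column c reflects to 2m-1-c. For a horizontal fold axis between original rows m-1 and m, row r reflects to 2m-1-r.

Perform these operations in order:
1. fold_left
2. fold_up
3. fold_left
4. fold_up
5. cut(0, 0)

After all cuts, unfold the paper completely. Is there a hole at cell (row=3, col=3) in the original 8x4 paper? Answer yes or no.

Op 1 fold_left: fold axis v@2; visible region now rows[0,8) x cols[0,2) = 8x2
Op 2 fold_up: fold axis h@4; visible region now rows[0,4) x cols[0,2) = 4x2
Op 3 fold_left: fold axis v@1; visible region now rows[0,4) x cols[0,1) = 4x1
Op 4 fold_up: fold axis h@2; visible region now rows[0,2) x cols[0,1) = 2x1
Op 5 cut(0, 0): punch at orig (0,0); cuts so far [(0, 0)]; region rows[0,2) x cols[0,1) = 2x1
Unfold 1 (reflect across h@2): 2 holes -> [(0, 0), (3, 0)]
Unfold 2 (reflect across v@1): 4 holes -> [(0, 0), (0, 1), (3, 0), (3, 1)]
Unfold 3 (reflect across h@4): 8 holes -> [(0, 0), (0, 1), (3, 0), (3, 1), (4, 0), (4, 1), (7, 0), (7, 1)]
Unfold 4 (reflect across v@2): 16 holes -> [(0, 0), (0, 1), (0, 2), (0, 3), (3, 0), (3, 1), (3, 2), (3, 3), (4, 0), (4, 1), (4, 2), (4, 3), (7, 0), (7, 1), (7, 2), (7, 3)]
Holes: [(0, 0), (0, 1), (0, 2), (0, 3), (3, 0), (3, 1), (3, 2), (3, 3), (4, 0), (4, 1), (4, 2), (4, 3), (7, 0), (7, 1), (7, 2), (7, 3)]

Answer: yes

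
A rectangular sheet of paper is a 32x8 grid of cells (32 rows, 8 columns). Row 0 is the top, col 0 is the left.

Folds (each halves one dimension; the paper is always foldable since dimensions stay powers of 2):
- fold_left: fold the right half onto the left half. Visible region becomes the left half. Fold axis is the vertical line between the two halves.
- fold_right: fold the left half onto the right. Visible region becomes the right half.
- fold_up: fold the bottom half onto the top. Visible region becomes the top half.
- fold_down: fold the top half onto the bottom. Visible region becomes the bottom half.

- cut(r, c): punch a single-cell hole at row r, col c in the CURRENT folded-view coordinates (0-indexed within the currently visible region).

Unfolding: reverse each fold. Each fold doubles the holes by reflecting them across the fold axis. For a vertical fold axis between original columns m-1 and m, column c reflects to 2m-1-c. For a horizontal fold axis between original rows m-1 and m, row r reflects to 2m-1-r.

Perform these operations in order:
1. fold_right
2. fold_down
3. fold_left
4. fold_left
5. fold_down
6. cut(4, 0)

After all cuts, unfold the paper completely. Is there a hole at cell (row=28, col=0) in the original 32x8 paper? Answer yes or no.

Op 1 fold_right: fold axis v@4; visible region now rows[0,32) x cols[4,8) = 32x4
Op 2 fold_down: fold axis h@16; visible region now rows[16,32) x cols[4,8) = 16x4
Op 3 fold_left: fold axis v@6; visible region now rows[16,32) x cols[4,6) = 16x2
Op 4 fold_left: fold axis v@5; visible region now rows[16,32) x cols[4,5) = 16x1
Op 5 fold_down: fold axis h@24; visible region now rows[24,32) x cols[4,5) = 8x1
Op 6 cut(4, 0): punch at orig (28,4); cuts so far [(28, 4)]; region rows[24,32) x cols[4,5) = 8x1
Unfold 1 (reflect across h@24): 2 holes -> [(19, 4), (28, 4)]
Unfold 2 (reflect across v@5): 4 holes -> [(19, 4), (19, 5), (28, 4), (28, 5)]
Unfold 3 (reflect across v@6): 8 holes -> [(19, 4), (19, 5), (19, 6), (19, 7), (28, 4), (28, 5), (28, 6), (28, 7)]
Unfold 4 (reflect across h@16): 16 holes -> [(3, 4), (3, 5), (3, 6), (3, 7), (12, 4), (12, 5), (12, 6), (12, 7), (19, 4), (19, 5), (19, 6), (19, 7), (28, 4), (28, 5), (28, 6), (28, 7)]
Unfold 5 (reflect across v@4): 32 holes -> [(3, 0), (3, 1), (3, 2), (3, 3), (3, 4), (3, 5), (3, 6), (3, 7), (12, 0), (12, 1), (12, 2), (12, 3), (12, 4), (12, 5), (12, 6), (12, 7), (19, 0), (19, 1), (19, 2), (19, 3), (19, 4), (19, 5), (19, 6), (19, 7), (28, 0), (28, 1), (28, 2), (28, 3), (28, 4), (28, 5), (28, 6), (28, 7)]
Holes: [(3, 0), (3, 1), (3, 2), (3, 3), (3, 4), (3, 5), (3, 6), (3, 7), (12, 0), (12, 1), (12, 2), (12, 3), (12, 4), (12, 5), (12, 6), (12, 7), (19, 0), (19, 1), (19, 2), (19, 3), (19, 4), (19, 5), (19, 6), (19, 7), (28, 0), (28, 1), (28, 2), (28, 3), (28, 4), (28, 5), (28, 6), (28, 7)]

Answer: yes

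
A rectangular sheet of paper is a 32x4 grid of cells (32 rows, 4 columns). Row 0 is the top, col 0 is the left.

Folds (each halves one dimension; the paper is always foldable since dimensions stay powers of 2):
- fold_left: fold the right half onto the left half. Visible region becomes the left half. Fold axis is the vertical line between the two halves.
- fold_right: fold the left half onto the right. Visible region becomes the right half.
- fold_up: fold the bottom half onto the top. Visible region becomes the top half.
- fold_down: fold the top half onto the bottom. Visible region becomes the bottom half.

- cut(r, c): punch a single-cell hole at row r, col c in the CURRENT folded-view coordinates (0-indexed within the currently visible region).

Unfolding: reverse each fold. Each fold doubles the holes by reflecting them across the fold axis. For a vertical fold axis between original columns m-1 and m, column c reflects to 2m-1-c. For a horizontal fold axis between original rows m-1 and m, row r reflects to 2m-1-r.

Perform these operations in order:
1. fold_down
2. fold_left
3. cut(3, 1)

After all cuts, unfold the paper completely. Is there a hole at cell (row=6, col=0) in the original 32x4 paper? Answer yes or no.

Answer: no

Derivation:
Op 1 fold_down: fold axis h@16; visible region now rows[16,32) x cols[0,4) = 16x4
Op 2 fold_left: fold axis v@2; visible region now rows[16,32) x cols[0,2) = 16x2
Op 3 cut(3, 1): punch at orig (19,1); cuts so far [(19, 1)]; region rows[16,32) x cols[0,2) = 16x2
Unfold 1 (reflect across v@2): 2 holes -> [(19, 1), (19, 2)]
Unfold 2 (reflect across h@16): 4 holes -> [(12, 1), (12, 2), (19, 1), (19, 2)]
Holes: [(12, 1), (12, 2), (19, 1), (19, 2)]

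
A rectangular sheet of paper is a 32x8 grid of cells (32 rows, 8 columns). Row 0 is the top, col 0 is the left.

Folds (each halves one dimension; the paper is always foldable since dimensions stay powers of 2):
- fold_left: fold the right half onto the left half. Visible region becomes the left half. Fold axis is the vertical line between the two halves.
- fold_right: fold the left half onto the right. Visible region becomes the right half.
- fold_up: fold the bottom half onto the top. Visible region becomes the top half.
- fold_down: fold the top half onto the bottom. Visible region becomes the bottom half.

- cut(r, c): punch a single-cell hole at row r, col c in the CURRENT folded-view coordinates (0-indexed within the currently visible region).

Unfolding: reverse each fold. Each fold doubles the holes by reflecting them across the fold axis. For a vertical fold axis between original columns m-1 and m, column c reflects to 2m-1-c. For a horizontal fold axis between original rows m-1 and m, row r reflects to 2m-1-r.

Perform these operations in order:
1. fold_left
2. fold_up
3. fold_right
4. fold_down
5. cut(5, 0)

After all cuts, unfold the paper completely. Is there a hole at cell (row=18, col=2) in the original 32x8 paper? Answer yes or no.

Op 1 fold_left: fold axis v@4; visible region now rows[0,32) x cols[0,4) = 32x4
Op 2 fold_up: fold axis h@16; visible region now rows[0,16) x cols[0,4) = 16x4
Op 3 fold_right: fold axis v@2; visible region now rows[0,16) x cols[2,4) = 16x2
Op 4 fold_down: fold axis h@8; visible region now rows[8,16) x cols[2,4) = 8x2
Op 5 cut(5, 0): punch at orig (13,2); cuts so far [(13, 2)]; region rows[8,16) x cols[2,4) = 8x2
Unfold 1 (reflect across h@8): 2 holes -> [(2, 2), (13, 2)]
Unfold 2 (reflect across v@2): 4 holes -> [(2, 1), (2, 2), (13, 1), (13, 2)]
Unfold 3 (reflect across h@16): 8 holes -> [(2, 1), (2, 2), (13, 1), (13, 2), (18, 1), (18, 2), (29, 1), (29, 2)]
Unfold 4 (reflect across v@4): 16 holes -> [(2, 1), (2, 2), (2, 5), (2, 6), (13, 1), (13, 2), (13, 5), (13, 6), (18, 1), (18, 2), (18, 5), (18, 6), (29, 1), (29, 2), (29, 5), (29, 6)]
Holes: [(2, 1), (2, 2), (2, 5), (2, 6), (13, 1), (13, 2), (13, 5), (13, 6), (18, 1), (18, 2), (18, 5), (18, 6), (29, 1), (29, 2), (29, 5), (29, 6)]

Answer: yes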